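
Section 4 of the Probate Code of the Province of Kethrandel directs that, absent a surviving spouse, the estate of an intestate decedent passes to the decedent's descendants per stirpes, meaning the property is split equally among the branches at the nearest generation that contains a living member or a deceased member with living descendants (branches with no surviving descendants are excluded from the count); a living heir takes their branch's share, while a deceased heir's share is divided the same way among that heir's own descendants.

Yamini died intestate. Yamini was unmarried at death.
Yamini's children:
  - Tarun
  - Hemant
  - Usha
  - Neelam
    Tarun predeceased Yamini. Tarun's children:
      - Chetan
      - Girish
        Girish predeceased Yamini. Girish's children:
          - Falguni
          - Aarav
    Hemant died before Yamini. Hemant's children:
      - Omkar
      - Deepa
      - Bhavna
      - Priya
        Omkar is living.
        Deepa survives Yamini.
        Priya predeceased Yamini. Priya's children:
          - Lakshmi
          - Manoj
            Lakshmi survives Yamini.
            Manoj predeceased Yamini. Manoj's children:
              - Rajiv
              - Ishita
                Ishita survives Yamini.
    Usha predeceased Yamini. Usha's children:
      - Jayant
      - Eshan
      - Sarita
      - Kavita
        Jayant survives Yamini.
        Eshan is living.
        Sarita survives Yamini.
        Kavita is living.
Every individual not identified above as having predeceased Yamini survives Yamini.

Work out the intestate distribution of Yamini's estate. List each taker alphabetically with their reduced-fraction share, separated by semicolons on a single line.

Aarav 1/16; Bhavna 1/16; Chetan 1/8; Deepa 1/16; Eshan 1/16; Falguni 1/16; Ishita 1/64; Jayant 1/16; Kavita 1/16; Lakshmi 1/32; Neelam 1/4; Omkar 1/16; Rajiv 1/64; Sarita 1/16

There is no surviving spouse, so the entire estate passes to Yamini's descendants per stirpes.
The estate is divided into 4 equal shares of 1/4 among Tarun, Hemant, Usha, Neelam.
Tarun predeceased; the 1/4 allotted to Tarun's branch passes to Tarun's issue by representation.
The 1/4 is divided into 2 equal shares of 1/8 among Chetan, Girish.
Chetan is living and takes 1/8.
Girish predeceased; the 1/8 allotted to Girish's branch passes to Girish's issue by representation.
The 1/8 is divided into 2 equal shares of 1/16 among Falguni, Aarav.
Falguni is living and takes 1/16.
Aarav is living and takes 1/16.
Hemant predeceased; the 1/4 allotted to Hemant's branch passes to Hemant's issue by representation.
The 1/4 is divided into 4 equal shares of 1/16 among Omkar, Deepa, Bhavna, Priya.
Omkar is living and takes 1/16.
Deepa is living and takes 1/16.
Bhavna is living and takes 1/16.
Priya predeceased; the 1/16 allotted to Priya's branch passes to Priya's issue by representation.
The 1/16 is divided into 2 equal shares of 1/32 among Lakshmi, Manoj.
Lakshmi is living and takes 1/32.
Manoj predeceased; the 1/32 allotted to Manoj's branch passes to Manoj's issue by representation.
The 1/32 is divided into 2 equal shares of 1/64 among Rajiv, Ishita.
Rajiv is living and takes 1/64.
Ishita is living and takes 1/64.
Usha predeceased; the 1/4 allotted to Usha's branch passes to Usha's issue by representation.
The 1/4 is divided into 4 equal shares of 1/16 among Jayant, Eshan, Sarita, Kavita.
Jayant is living and takes 1/16.
Eshan is living and takes 1/16.
Sarita is living and takes 1/16.
Kavita is living and takes 1/16.
Neelam is living and takes 1/4.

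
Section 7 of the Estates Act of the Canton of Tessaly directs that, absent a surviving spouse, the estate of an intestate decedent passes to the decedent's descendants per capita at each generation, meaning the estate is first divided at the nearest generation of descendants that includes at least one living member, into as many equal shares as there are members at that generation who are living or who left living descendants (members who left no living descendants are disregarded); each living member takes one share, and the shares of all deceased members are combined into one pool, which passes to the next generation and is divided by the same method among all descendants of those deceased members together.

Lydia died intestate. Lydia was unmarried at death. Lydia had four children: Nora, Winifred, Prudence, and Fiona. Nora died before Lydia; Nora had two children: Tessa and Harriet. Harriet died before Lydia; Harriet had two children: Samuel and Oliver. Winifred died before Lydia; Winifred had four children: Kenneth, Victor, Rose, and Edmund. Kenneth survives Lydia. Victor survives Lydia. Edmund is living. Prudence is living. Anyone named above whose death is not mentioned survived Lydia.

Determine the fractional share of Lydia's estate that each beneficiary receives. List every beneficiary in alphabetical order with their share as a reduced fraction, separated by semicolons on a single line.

Edmund 1/12; Fiona 1/4; Kenneth 1/12; Oliver 1/24; Prudence 1/4; Rose 1/12; Samuel 1/24; Tessa 1/12; Victor 1/12

There is no surviving spouse, so the entire estate passes to Lydia's descendants per capita at each generation.
At generation 1 (Nora, Winifred, Prudence, Fiona) there are 4 shares of (1)/4 = 1/4 each.
Living: Prudence and Fiona — each takes 1/4.
Deceased: Nora and Winifred. Their combined 1/2 is pooled and carried to generation 2.
At generation 2 (Tessa, Harriet, Kenneth, Victor, Rose, Edmund) there are 6 shares of (1/2)/6 = 1/12 each.
Living: Tessa, Kenneth, Victor, Rose, and Edmund — each takes 1/12.
Deceased: Harriet. That 1/12 share is carried to generation 3.
At generation 3 (Samuel, Oliver) there are 2 shares of (1/12)/2 = 1/24 each.
Living: Samuel and Oliver — each takes 1/24.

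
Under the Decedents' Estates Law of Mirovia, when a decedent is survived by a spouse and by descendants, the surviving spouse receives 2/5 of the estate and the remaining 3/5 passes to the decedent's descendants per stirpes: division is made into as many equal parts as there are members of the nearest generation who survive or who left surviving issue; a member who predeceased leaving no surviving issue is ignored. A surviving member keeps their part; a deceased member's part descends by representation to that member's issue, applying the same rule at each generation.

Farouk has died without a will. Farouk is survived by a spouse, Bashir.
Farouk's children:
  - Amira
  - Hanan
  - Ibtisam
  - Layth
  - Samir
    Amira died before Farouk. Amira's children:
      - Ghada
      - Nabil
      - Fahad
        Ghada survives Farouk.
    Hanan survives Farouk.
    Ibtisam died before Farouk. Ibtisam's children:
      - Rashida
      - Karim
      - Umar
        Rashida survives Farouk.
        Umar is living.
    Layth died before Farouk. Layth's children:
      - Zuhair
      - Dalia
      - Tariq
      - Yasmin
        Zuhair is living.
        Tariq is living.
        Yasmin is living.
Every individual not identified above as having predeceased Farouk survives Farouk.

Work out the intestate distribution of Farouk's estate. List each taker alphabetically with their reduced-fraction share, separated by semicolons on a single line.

Bashir, as surviving spouse, takes 2/5.
The remaining 3/5 passes to Farouk's descendants per stirpes.
The 3/5 is divided into 5 equal shares of 3/25 among Amira, Hanan, Ibtisam, Layth, Samir.
Amira predeceased; the 3/25 allotted to Amira's branch passes to Amira's issue by representation.
The 3/25 is divided into 3 equal shares of 1/25 among Ghada, Nabil, Fahad.
Ghada is living and takes 1/25.
Nabil is living and takes 1/25.
Fahad is living and takes 1/25.
Hanan is living and takes 3/25.
Ibtisam predeceased; the 3/25 allotted to Ibtisam's branch passes to Ibtisam's issue by representation.
The 3/25 is divided into 3 equal shares of 1/25 among Rashida, Karim, Umar.
Rashida is living and takes 1/25.
Karim is living and takes 1/25.
Umar is living and takes 1/25.
Layth predeceased; the 3/25 allotted to Layth's branch passes to Layth's issue by representation.
The 3/25 is divided into 4 equal shares of 3/100 among Zuhair, Dalia, Tariq, Yasmin.
Zuhair is living and takes 3/100.
Dalia is living and takes 3/100.
Tariq is living and takes 3/100.
Yasmin is living and takes 3/100.
Samir is living and takes 3/25.

Bashir 2/5; Dalia 3/100; Fahad 1/25; Ghada 1/25; Hanan 3/25; Karim 1/25; Nabil 1/25; Rashida 1/25; Samir 3/25; Tariq 3/100; Umar 1/25; Yasmin 3/100; Zuhair 3/100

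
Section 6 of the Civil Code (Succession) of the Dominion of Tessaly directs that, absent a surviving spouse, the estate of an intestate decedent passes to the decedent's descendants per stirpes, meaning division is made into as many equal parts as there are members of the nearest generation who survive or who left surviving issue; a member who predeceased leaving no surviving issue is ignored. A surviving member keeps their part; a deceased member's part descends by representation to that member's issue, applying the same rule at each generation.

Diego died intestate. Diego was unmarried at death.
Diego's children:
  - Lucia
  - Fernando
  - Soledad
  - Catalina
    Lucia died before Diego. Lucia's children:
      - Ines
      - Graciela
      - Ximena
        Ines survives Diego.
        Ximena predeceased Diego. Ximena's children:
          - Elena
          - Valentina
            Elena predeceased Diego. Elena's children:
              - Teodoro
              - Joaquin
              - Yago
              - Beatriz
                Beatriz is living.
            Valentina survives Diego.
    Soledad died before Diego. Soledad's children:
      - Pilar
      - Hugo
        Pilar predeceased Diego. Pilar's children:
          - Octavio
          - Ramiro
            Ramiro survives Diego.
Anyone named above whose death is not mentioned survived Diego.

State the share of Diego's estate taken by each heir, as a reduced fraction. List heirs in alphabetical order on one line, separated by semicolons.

Beatriz 1/96; Catalina 1/4; Fernando 1/4; Graciela 1/12; Hugo 1/8; Ines 1/12; Joaquin 1/96; Octavio 1/16; Ramiro 1/16; Teodoro 1/96; Valentina 1/24; Yago 1/96

There is no surviving spouse, so the entire estate passes to Diego's descendants per stirpes.
The estate is divided into 4 equal shares of 1/4 among Lucia, Fernando, Soledad, Catalina.
Lucia predeceased; the 1/4 allotted to Lucia's branch passes to Lucia's issue by representation.
The 1/4 is divided into 3 equal shares of 1/12 among Ines, Graciela, Ximena.
Ines is living and takes 1/12.
Graciela is living and takes 1/12.
Ximena predeceased; the 1/12 allotted to Ximena's branch passes to Ximena's issue by representation.
The 1/12 is divided into 2 equal shares of 1/24 among Elena, Valentina.
Elena predeceased; the 1/24 allotted to Elena's branch passes to Elena's issue by representation.
The 1/24 is divided into 4 equal shares of 1/96 among Teodoro, Joaquin, Yago, Beatriz.
Teodoro is living and takes 1/96.
Joaquin is living and takes 1/96.
Yago is living and takes 1/96.
Beatriz is living and takes 1/96.
Valentina is living and takes 1/24.
Fernando is living and takes 1/4.
Soledad predeceased; the 1/4 allotted to Soledad's branch passes to Soledad's issue by representation.
The 1/4 is divided into 2 equal shares of 1/8 among Pilar, Hugo.
Pilar predeceased; the 1/8 allotted to Pilar's branch passes to Pilar's issue by representation.
The 1/8 is divided into 2 equal shares of 1/16 among Octavio, Ramiro.
Octavio is living and takes 1/16.
Ramiro is living and takes 1/16.
Hugo is living and takes 1/8.
Catalina is living and takes 1/4.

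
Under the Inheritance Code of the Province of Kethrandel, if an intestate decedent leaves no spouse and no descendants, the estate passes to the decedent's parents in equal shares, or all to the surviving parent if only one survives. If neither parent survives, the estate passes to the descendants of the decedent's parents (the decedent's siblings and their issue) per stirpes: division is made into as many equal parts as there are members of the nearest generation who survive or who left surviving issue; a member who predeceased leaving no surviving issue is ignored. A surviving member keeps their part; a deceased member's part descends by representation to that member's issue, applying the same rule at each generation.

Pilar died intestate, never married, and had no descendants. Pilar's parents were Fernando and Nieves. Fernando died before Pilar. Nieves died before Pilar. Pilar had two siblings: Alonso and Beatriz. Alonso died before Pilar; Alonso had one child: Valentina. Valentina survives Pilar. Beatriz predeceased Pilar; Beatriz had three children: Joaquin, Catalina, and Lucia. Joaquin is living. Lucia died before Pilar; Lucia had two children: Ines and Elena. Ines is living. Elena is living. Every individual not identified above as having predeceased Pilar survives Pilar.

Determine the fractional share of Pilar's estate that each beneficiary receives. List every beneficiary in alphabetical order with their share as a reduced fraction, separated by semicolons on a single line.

Catalina 1/6; Elena 1/12; Ines 1/12; Joaquin 1/6; Valentina 1/2

Neither parent survives and there are no descendants, so the estate passes to Pilar's siblings and their issue per stirpes.
The estate is divided into 2 equal shares of 1/2 among Alonso, Beatriz.
Alonso predeceased; the 1/2 allotted to Alonso's branch passes to Alonso's issue by representation.
Valentina is the sole taker at this level and receives the full 1/2.
Beatriz predeceased; the 1/2 allotted to Beatriz's branch passes to Beatriz's issue by representation.
The 1/2 is divided into 3 equal shares of 1/6 among Joaquin, Catalina, Lucia.
Joaquin is living and takes 1/6.
Catalina is living and takes 1/6.
Lucia predeceased; the 1/6 allotted to Lucia's branch passes to Lucia's issue by representation.
The 1/6 is divided into 2 equal shares of 1/12 among Ines, Elena.
Ines is living and takes 1/12.
Elena is living and takes 1/12.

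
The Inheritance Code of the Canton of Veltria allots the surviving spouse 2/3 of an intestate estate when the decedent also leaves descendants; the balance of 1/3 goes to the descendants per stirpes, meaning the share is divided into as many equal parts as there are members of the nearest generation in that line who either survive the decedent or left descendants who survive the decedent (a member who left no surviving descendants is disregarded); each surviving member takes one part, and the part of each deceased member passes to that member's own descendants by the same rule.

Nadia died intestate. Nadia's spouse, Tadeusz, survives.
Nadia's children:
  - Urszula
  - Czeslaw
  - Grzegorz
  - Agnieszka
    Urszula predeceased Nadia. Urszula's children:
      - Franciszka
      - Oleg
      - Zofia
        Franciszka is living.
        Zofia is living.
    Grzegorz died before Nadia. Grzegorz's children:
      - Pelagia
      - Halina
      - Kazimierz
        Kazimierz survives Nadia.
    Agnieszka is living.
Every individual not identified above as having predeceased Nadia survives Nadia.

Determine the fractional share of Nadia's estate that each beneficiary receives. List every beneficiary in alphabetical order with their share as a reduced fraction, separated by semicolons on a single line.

Agnieszka 1/12; Czeslaw 1/12; Franciszka 1/36; Halina 1/36; Kazimierz 1/36; Oleg 1/36; Pelagia 1/36; Tadeusz 2/3; Zofia 1/36

Tadeusz, as surviving spouse, takes 2/3.
The remaining 1/3 passes to Nadia's descendants per stirpes.
The 1/3 is divided into 4 equal shares of 1/12 among Urszula, Czeslaw, Grzegorz, Agnieszka.
Urszula predeceased; the 1/12 allotted to Urszula's branch passes to Urszula's issue by representation.
The 1/12 is divided into 3 equal shares of 1/36 among Franciszka, Oleg, Zofia.
Franciszka is living and takes 1/36.
Oleg is living and takes 1/36.
Zofia is living and takes 1/36.
Czeslaw is living and takes 1/12.
Grzegorz predeceased; the 1/12 allotted to Grzegorz's branch passes to Grzegorz's issue by representation.
The 1/12 is divided into 3 equal shares of 1/36 among Pelagia, Halina, Kazimierz.
Pelagia is living and takes 1/36.
Halina is living and takes 1/36.
Kazimierz is living and takes 1/36.
Agnieszka is living and takes 1/12.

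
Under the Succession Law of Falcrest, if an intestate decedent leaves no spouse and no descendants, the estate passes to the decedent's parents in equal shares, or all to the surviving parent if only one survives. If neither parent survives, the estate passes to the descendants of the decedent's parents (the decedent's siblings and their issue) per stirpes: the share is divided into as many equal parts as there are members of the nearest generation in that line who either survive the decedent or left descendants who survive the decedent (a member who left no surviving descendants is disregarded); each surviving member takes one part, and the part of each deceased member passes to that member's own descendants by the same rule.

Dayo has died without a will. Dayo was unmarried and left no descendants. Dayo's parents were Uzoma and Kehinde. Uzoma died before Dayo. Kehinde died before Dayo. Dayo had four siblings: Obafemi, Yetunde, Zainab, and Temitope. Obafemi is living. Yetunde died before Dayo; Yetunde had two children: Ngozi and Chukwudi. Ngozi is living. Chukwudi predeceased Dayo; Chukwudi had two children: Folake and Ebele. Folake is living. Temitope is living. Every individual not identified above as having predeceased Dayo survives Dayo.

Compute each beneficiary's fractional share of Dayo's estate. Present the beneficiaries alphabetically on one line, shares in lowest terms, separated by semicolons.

Neither parent survives and there are no descendants, so the estate passes to Dayo's siblings and their issue per stirpes.
The estate is divided into 4 equal shares of 1/4 among Obafemi, Yetunde, Zainab, Temitope.
Obafemi is living and takes 1/4.
Yetunde predeceased; the 1/4 allotted to Yetunde's branch passes to Yetunde's issue by representation.
The 1/4 is divided into 2 equal shares of 1/8 among Ngozi, Chukwudi.
Ngozi is living and takes 1/8.
Chukwudi predeceased; the 1/8 allotted to Chukwudi's branch passes to Chukwudi's issue by representation.
The 1/8 is divided into 2 equal shares of 1/16 among Folake, Ebele.
Folake is living and takes 1/16.
Ebele is living and takes 1/16.
Zainab is living and takes 1/4.
Temitope is living and takes 1/4.

Ebele 1/16; Folake 1/16; Ngozi 1/8; Obafemi 1/4; Temitope 1/4; Zainab 1/4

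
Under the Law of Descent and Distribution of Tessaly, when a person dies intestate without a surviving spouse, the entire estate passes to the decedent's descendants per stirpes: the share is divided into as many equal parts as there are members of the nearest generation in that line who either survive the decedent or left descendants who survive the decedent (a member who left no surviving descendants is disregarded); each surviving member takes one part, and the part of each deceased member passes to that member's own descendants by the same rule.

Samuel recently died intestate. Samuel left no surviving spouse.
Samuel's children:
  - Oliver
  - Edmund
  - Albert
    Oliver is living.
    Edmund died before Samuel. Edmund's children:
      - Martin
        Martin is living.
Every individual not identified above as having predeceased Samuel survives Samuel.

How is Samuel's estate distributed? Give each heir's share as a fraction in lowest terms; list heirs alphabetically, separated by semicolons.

Albert 1/3; Martin 1/3; Oliver 1/3

There is no surviving spouse, so the entire estate passes to Samuel's descendants per stirpes.
The estate is divided into 3 equal shares of 1/3 among Oliver, Edmund, Albert.
Oliver is living and takes 1/3.
Edmund predeceased; the 1/3 allotted to Edmund's branch passes to Edmund's issue by representation.
Martin is the sole taker at this level and receives the full 1/3.
Albert is living and takes 1/3.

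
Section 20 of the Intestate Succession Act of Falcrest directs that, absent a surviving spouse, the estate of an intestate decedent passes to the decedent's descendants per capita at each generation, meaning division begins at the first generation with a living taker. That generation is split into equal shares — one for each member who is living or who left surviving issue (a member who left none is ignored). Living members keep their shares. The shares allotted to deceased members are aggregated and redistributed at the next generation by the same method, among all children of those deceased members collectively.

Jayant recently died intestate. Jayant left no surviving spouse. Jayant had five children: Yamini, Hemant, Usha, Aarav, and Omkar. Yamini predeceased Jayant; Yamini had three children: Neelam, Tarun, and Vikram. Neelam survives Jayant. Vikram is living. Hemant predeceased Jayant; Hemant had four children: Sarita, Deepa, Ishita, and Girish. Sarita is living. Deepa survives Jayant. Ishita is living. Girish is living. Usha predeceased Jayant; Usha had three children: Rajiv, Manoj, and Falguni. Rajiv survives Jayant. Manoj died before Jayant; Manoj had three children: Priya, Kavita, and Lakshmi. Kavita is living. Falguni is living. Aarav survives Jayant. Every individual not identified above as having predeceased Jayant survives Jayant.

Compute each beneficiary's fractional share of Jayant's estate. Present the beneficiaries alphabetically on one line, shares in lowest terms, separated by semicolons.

Aarav 1/5; Deepa 3/50; Falguni 3/50; Girish 3/50; Ishita 3/50; Kavita 1/50; Lakshmi 1/50; Neelam 3/50; Omkar 1/5; Priya 1/50; Rajiv 3/50; Sarita 3/50; Tarun 3/50; Vikram 3/50

There is no surviving spouse, so the entire estate passes to Jayant's descendants per capita at each generation.
At generation 1 (Yamini, Hemant, Usha, Aarav, Omkar) there are 5 shares of (1)/5 = 1/5 each.
Living: Aarav and Omkar — each takes 1/5.
Deceased: Yamini, Hemant, and Usha. Their combined 3/5 is pooled and carried to generation 2.
At generation 2 (Neelam, Tarun, Vikram, Sarita, Deepa, Ishita, Girish, Rajiv, Manoj, Falguni) there are 10 shares of (3/5)/10 = 3/50 each.
Living: Neelam, Tarun, Vikram, Sarita, Deepa, Ishita, Girish, Rajiv, and Falguni — each takes 3/50.
Deceased: Manoj. That 3/50 share is carried to generation 3.
At generation 3 (Priya, Kavita, Lakshmi) there are 3 shares of (3/50)/3 = 1/50 each.
Living: Priya, Kavita, and Lakshmi — each takes 1/50.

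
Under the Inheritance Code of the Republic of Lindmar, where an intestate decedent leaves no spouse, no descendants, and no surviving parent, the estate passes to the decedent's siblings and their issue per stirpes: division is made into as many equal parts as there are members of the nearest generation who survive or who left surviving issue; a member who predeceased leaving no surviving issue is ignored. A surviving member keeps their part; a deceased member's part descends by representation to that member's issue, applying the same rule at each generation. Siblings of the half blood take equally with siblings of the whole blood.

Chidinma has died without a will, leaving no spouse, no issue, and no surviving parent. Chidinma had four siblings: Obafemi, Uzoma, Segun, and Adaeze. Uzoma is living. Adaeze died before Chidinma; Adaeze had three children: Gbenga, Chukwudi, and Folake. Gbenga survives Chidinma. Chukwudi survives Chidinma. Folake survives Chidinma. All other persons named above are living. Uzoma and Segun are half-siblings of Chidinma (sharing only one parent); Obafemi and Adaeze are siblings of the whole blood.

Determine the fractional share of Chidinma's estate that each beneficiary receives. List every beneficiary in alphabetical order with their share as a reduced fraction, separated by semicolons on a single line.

No spouse, descendants, or parent survives, so the estate passes to Chidinma's siblings per stirpes.
Half-blood and whole-blood siblings take equally under the stated rule.
The estate is divided into 4 equal shares of 1/4 among Obafemi, Uzoma, Segun, Adaeze.
Obafemi is living and takes 1/4.
Uzoma is living and takes 1/4.
Segun is living and takes 1/4.
Adaeze predeceased; the 1/4 allotted to Adaeze's branch passes to Adaeze's issue by representation.
The 1/4 is divided into 3 equal shares of 1/12 among Gbenga, Chukwudi, Folake.
Gbenga is living and takes 1/12.
Chukwudi is living and takes 1/12.
Folake is living and takes 1/12.

Chukwudi 1/12; Folake 1/12; Gbenga 1/12; Obafemi 1/4; Segun 1/4; Uzoma 1/4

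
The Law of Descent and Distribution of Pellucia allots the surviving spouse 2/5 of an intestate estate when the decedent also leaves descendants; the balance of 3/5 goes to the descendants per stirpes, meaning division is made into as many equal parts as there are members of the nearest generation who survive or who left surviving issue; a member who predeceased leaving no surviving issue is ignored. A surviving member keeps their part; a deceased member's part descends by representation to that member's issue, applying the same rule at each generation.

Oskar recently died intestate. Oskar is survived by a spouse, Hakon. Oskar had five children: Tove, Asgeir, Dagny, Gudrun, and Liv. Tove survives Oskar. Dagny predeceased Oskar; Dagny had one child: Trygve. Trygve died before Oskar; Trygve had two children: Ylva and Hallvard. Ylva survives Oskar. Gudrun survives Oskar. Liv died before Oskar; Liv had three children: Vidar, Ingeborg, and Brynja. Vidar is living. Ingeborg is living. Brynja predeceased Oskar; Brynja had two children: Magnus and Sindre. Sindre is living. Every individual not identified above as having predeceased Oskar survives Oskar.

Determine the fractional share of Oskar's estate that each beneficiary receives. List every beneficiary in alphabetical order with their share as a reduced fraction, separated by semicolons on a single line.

Hakon, as surviving spouse, takes 2/5.
The remaining 3/5 passes to Oskar's descendants per stirpes.
The 3/5 is divided into 5 equal shares of 3/25 among Tove, Asgeir, Dagny, Gudrun, Liv.
Tove is living and takes 3/25.
Asgeir is living and takes 3/25.
Dagny predeceased; the 3/25 allotted to Dagny's branch passes to Dagny's issue by representation.
Trygve's line is the sole branch at this level, so the full 3/25 passes to Trygve's issue by representation.
The 3/25 is divided into 2 equal shares of 3/50 among Ylva, Hallvard.
Ylva is living and takes 3/50.
Hallvard is living and takes 3/50.
Gudrun is living and takes 3/25.
Liv predeceased; the 3/25 allotted to Liv's branch passes to Liv's issue by representation.
The 3/25 is divided into 3 equal shares of 1/25 among Vidar, Ingeborg, Brynja.
Vidar is living and takes 1/25.
Ingeborg is living and takes 1/25.
Brynja predeceased; the 1/25 allotted to Brynja's branch passes to Brynja's issue by representation.
The 1/25 is divided into 2 equal shares of 1/50 among Magnus, Sindre.
Magnus is living and takes 1/50.
Sindre is living and takes 1/50.

Asgeir 3/25; Gudrun 3/25; Hakon 2/5; Hallvard 3/50; Ingeborg 1/25; Magnus 1/50; Sindre 1/50; Tove 3/25; Vidar 1/25; Ylva 3/50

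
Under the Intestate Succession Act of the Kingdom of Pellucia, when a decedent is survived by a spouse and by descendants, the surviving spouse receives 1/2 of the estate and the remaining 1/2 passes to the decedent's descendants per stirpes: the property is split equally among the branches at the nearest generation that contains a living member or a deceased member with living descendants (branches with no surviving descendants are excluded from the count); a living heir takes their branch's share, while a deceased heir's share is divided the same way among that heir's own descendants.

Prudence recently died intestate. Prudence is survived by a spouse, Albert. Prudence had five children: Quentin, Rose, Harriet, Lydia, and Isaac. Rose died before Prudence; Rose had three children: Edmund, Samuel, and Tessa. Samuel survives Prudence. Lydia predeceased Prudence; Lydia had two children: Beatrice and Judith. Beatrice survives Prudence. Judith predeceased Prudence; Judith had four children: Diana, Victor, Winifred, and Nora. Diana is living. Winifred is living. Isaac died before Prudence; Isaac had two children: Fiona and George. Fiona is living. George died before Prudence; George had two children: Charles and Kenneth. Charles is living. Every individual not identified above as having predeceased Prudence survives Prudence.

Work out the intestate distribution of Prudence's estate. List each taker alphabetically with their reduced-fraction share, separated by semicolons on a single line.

Albert, as surviving spouse, takes 1/2.
The remaining 1/2 passes to Prudence's descendants per stirpes.
The 1/2 is divided into 5 equal shares of 1/10 among Quentin, Rose, Harriet, Lydia, Isaac.
Quentin is living and takes 1/10.
Rose predeceased; the 1/10 allotted to Rose's branch passes to Rose's issue by representation.
The 1/10 is divided into 3 equal shares of 1/30 among Edmund, Samuel, Tessa.
Edmund is living and takes 1/30.
Samuel is living and takes 1/30.
Tessa is living and takes 1/30.
Harriet is living and takes 1/10.
Lydia predeceased; the 1/10 allotted to Lydia's branch passes to Lydia's issue by representation.
The 1/10 is divided into 2 equal shares of 1/20 among Beatrice, Judith.
Beatrice is living and takes 1/20.
Judith predeceased; the 1/20 allotted to Judith's branch passes to Judith's issue by representation.
The 1/20 is divided into 4 equal shares of 1/80 among Diana, Victor, Winifred, Nora.
Diana is living and takes 1/80.
Victor is living and takes 1/80.
Winifred is living and takes 1/80.
Nora is living and takes 1/80.
Isaac predeceased; the 1/10 allotted to Isaac's branch passes to Isaac's issue by representation.
The 1/10 is divided into 2 equal shares of 1/20 among Fiona, George.
Fiona is living and takes 1/20.
George predeceased; the 1/20 allotted to George's branch passes to George's issue by representation.
The 1/20 is divided into 2 equal shares of 1/40 among Charles, Kenneth.
Charles is living and takes 1/40.
Kenneth is living and takes 1/40.

Albert 1/2; Beatrice 1/20; Charles 1/40; Diana 1/80; Edmund 1/30; Fiona 1/20; Harriet 1/10; Kenneth 1/40; Nora 1/80; Quentin 1/10; Samuel 1/30; Tessa 1/30; Victor 1/80; Winifred 1/80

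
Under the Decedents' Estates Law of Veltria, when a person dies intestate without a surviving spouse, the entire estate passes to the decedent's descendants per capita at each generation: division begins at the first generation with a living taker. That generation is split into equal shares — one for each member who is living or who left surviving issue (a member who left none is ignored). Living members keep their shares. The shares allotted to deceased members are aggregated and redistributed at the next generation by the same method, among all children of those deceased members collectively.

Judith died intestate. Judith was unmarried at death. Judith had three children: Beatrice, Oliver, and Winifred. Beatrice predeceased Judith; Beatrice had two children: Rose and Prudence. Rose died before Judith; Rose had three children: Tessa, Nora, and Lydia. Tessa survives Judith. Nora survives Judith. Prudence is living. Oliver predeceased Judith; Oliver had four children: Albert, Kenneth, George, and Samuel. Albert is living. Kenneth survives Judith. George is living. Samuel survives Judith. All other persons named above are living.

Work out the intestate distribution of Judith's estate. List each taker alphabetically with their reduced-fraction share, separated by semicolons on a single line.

Albert 1/9; George 1/9; Kenneth 1/9; Lydia 1/27; Nora 1/27; Prudence 1/9; Samuel 1/9; Tessa 1/27; Winifred 1/3

There is no surviving spouse, so the entire estate passes to Judith's descendants per capita at each generation.
At generation 1 (Beatrice, Oliver, Winifred) there are 3 shares of (1)/3 = 1/3 each.
Living: Winifred — each takes 1/3.
Deceased: Beatrice and Oliver. Their combined 2/3 is pooled and carried to generation 2.
At generation 2 (Rose, Prudence, Albert, Kenneth, George, Samuel) there are 6 shares of (2/3)/6 = 1/9 each.
Living: Prudence, Albert, Kenneth, George, and Samuel — each takes 1/9.
Deceased: Rose. That 1/9 share is carried to generation 3.
At generation 3 (Tessa, Nora, Lydia) there are 3 shares of (1/9)/3 = 1/27 each.
Living: Tessa, Nora, and Lydia — each takes 1/27.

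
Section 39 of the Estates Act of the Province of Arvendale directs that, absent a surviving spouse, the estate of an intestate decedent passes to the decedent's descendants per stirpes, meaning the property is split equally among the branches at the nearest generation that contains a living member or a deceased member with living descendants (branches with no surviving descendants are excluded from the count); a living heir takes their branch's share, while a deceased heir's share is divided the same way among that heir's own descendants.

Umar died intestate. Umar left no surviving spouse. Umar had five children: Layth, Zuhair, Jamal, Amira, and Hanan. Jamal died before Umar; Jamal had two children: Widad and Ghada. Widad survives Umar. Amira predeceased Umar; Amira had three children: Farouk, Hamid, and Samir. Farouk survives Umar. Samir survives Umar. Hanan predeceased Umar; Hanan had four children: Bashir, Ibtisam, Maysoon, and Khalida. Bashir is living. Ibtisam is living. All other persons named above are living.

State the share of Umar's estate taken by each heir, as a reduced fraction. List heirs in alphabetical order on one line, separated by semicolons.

There is no surviving spouse, so the entire estate passes to Umar's descendants per stirpes.
The estate is divided into 5 equal shares of 1/5 among Layth, Zuhair, Jamal, Amira, Hanan.
Layth is living and takes 1/5.
Zuhair is living and takes 1/5.
Jamal predeceased; the 1/5 allotted to Jamal's branch passes to Jamal's issue by representation.
The 1/5 is divided into 2 equal shares of 1/10 among Widad, Ghada.
Widad is living and takes 1/10.
Ghada is living and takes 1/10.
Amira predeceased; the 1/5 allotted to Amira's branch passes to Amira's issue by representation.
The 1/5 is divided into 3 equal shares of 1/15 among Farouk, Hamid, Samir.
Farouk is living and takes 1/15.
Hamid is living and takes 1/15.
Samir is living and takes 1/15.
Hanan predeceased; the 1/5 allotted to Hanan's branch passes to Hanan's issue by representation.
The 1/5 is divided into 4 equal shares of 1/20 among Bashir, Ibtisam, Maysoon, Khalida.
Bashir is living and takes 1/20.
Ibtisam is living and takes 1/20.
Maysoon is living and takes 1/20.
Khalida is living and takes 1/20.

Bashir 1/20; Farouk 1/15; Ghada 1/10; Hamid 1/15; Ibtisam 1/20; Khalida 1/20; Layth 1/5; Maysoon 1/20; Samir 1/15; Widad 1/10; Zuhair 1/5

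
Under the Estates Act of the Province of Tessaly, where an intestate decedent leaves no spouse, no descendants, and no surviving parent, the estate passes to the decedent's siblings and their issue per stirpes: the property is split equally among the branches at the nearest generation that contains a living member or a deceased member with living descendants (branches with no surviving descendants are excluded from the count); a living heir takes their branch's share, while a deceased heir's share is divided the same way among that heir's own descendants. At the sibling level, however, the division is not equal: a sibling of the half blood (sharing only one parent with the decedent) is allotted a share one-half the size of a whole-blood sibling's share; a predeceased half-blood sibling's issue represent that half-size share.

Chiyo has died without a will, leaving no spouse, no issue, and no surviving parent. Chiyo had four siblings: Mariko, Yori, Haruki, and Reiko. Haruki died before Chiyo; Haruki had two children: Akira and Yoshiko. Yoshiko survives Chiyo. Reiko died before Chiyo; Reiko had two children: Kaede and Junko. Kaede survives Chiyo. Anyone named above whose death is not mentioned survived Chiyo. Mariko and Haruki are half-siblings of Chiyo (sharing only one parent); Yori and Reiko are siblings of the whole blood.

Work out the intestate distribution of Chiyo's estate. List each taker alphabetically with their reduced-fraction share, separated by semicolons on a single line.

Akira 1/12; Junko 1/6; Kaede 1/6; Mariko 1/6; Yori 1/3; Yoshiko 1/12

No spouse, descendants, or parent survives, so the estate passes to Chiyo's siblings per stirpes.
Half-blood siblings count for one-half the weight of whole-blood siblings at the initial division.
Dividing 1 in proportion to weights (total weight 3): Mariko (weight 1/2) → 1/6; Yori (weight 1) → 1/3; Haruki (weight 1/2) → 1/6; Reiko (weight 1) → 1/3.
Mariko is living and takes 1/6.
Yori is living and takes 1/3.
Haruki predeceased; the 1/6 allotted to Haruki's branch passes to Haruki's issue by representation.
The 1/6 is divided into 2 equal shares of 1/12 among Akira, Yoshiko.
Akira is living and takes 1/12.
Yoshiko is living and takes 1/12.
Reiko predeceased; the 1/3 allotted to Reiko's branch passes to Reiko's issue by representation.
The 1/3 is divided into 2 equal shares of 1/6 among Kaede, Junko.
Kaede is living and takes 1/6.
Junko is living and takes 1/6.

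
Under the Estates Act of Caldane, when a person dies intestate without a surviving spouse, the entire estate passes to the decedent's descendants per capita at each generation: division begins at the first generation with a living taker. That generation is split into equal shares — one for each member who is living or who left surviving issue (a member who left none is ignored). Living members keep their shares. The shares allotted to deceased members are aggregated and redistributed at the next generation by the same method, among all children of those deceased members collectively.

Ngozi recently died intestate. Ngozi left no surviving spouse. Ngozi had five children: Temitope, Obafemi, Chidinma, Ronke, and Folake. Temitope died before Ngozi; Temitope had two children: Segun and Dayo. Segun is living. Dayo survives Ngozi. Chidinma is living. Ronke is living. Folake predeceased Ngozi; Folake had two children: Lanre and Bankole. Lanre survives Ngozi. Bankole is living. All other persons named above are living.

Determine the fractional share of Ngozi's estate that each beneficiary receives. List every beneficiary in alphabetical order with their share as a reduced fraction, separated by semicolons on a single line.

Bankole 1/10; Chidinma 1/5; Dayo 1/10; Lanre 1/10; Obafemi 1/5; Ronke 1/5; Segun 1/10

There is no surviving spouse, so the entire estate passes to Ngozi's descendants per capita at each generation.
At generation 1 (Temitope, Obafemi, Chidinma, Ronke, Folake) there are 5 shares of (1)/5 = 1/5 each.
Living: Obafemi, Chidinma, and Ronke — each takes 1/5.
Deceased: Temitope and Folake. Their combined 2/5 is pooled and carried to generation 2.
At generation 2 (Segun, Dayo, Lanre, Bankole) there are 4 shares of (2/5)/4 = 1/10 each.
Living: Segun, Dayo, Lanre, and Bankole — each takes 1/10.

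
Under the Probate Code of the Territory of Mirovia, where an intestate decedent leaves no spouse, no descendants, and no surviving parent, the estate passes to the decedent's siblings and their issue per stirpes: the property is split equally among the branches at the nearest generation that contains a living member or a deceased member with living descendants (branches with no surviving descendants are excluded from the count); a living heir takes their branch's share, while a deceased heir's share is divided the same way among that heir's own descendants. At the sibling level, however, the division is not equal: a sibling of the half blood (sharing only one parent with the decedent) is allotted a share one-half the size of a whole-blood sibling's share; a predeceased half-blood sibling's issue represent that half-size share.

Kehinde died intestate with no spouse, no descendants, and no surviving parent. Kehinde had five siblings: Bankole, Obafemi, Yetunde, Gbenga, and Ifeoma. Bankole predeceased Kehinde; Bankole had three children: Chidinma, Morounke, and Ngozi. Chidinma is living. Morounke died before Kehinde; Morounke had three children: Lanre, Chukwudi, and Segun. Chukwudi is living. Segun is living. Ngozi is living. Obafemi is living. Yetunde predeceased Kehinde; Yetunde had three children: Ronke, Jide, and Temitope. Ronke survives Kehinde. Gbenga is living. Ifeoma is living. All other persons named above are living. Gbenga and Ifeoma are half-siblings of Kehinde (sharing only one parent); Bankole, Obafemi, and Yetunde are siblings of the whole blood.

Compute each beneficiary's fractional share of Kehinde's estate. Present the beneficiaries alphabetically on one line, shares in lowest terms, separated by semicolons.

Chidinma 1/12; Chukwudi 1/36; Gbenga 1/8; Ifeoma 1/8; Jide 1/12; Lanre 1/36; Ngozi 1/12; Obafemi 1/4; Ronke 1/12; Segun 1/36; Temitope 1/12

No spouse, descendants, or parent survives, so the estate passes to Kehinde's siblings per stirpes.
Half-blood siblings count for one-half the weight of whole-blood siblings at the initial division.
Dividing 1 in proportion to weights (total weight 4): Bankole (weight 1) → 1/4; Obafemi (weight 1) → 1/4; Yetunde (weight 1) → 1/4; Gbenga (weight 1/2) → 1/8; Ifeoma (weight 1/2) → 1/8.
Bankole predeceased; the 1/4 allotted to Bankole's branch passes to Bankole's issue by representation.
The 1/4 is divided into 3 equal shares of 1/12 among Chidinma, Morounke, Ngozi.
Chidinma is living and takes 1/12.
Morounke predeceased; the 1/12 allotted to Morounke's branch passes to Morounke's issue by representation.
The 1/12 is divided into 3 equal shares of 1/36 among Lanre, Chukwudi, Segun.
Lanre is living and takes 1/36.
Chukwudi is living and takes 1/36.
Segun is living and takes 1/36.
Ngozi is living and takes 1/12.
Obafemi is living and takes 1/4.
Yetunde predeceased; the 1/4 allotted to Yetunde's branch passes to Yetunde's issue by representation.
The 1/4 is divided into 3 equal shares of 1/12 among Ronke, Jide, Temitope.
Ronke is living and takes 1/12.
Jide is living and takes 1/12.
Temitope is living and takes 1/12.
Gbenga is living and takes 1/8.
Ifeoma is living and takes 1/8.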